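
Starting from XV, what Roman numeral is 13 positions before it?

XV = 15
15 - 13 = 2

II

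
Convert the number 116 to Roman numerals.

Convert 116 to Roman numerals:
  116 contains 1×100 (C)
  16 contains 1×10 (X)
  6 contains 1×5 (V)
  1 contains 1×1 (I)

CXVI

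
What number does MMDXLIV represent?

MMDXLIV: M=1000, M=1000, D=500, XL=40, IV=4
1000 + 1000 + 500 + 40 + 4 = 2544

2544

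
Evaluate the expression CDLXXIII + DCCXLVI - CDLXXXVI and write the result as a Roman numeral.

CDLXXIII = 473, DCCXLVI = 746, CDLXXXVI = 486
473 + 746 = 1219
1219 - 486 = 733

DCCXXXIII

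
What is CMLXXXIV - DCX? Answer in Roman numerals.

CMLXXXIV = 984
DCX = 610
984 - 610 = 374

CCCLXXIV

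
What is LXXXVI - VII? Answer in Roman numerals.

LXXXVI = 86
VII = 7
86 - 7 = 79

LXXIX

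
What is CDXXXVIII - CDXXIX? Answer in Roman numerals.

CDXXXVIII = 438
CDXXIX = 429
438 - 429 = 9

IX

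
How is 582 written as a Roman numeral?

Convert 582 to Roman numerals:
  582 contains 1×500 (D)
  82 contains 1×50 (L)
  32 contains 3×10 (XXX)
  2 contains 2×1 (II)

DLXXXII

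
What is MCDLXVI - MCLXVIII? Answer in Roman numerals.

MCDLXVI = 1466
MCLXVIII = 1168
1466 - 1168 = 298

CCXCVIII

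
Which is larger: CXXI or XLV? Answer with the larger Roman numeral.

CXXI = 121
XLV = 45
121 is larger

CXXI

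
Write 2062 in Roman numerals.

Convert 2062 to Roman numerals:
  2062 contains 2×1000 (MM)
  62 contains 1×50 (L)
  12 contains 1×10 (X)
  2 contains 2×1 (II)

MMLXII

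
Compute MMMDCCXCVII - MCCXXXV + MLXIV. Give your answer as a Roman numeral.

MMMDCCXCVII = 3797, MCCXXXV = 1235, MLXIV = 1064
3797 - 1235 = 2562
2562 + 1064 = 3626

MMMDCXXVI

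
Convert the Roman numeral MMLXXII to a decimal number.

MMLXXII: M=1000, M=1000, L=50, X=10, X=10, I=1, I=1
1000 + 1000 + 50 + 10 + 10 + 1 + 1 = 2072

2072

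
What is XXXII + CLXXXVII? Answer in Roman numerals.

XXXII = 32
CLXXXVII = 187
32 + 187 = 219

CCXIX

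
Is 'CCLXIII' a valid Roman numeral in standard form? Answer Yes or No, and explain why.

'CCLXIII': Check the rules: uses only the symbols I, V, X, L, C, D, M; no symbol is repeated more than three times in a row; V, L and D each appear at most once; no smaller symbol precedes a larger one (values never increase from left to right). Value: C (100) + C (100) + L (50) + X (10) + I (1) + I (1) + I (1) = 263. So it is a valid standard Roman numeral.

Yes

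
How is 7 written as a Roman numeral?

Convert 7 to Roman numerals:
  7 contains 1×5 (V)
  2 contains 2×1 (II)

VII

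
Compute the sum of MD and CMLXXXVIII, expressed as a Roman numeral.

MD = 1500
CMLXXXVIII = 988
1500 + 988 = 2488

MMCDLXXXVIII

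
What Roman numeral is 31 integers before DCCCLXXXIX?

DCCCLXXXIX = 889
889 - 31 = 858

DCCCLVIII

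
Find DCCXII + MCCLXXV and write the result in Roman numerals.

DCCXII = 712
MCCLXXV = 1275
712 + 1275 = 1987

MCMLXXXVII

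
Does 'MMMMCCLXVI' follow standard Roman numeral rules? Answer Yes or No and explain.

'MMMMCCLXVI': More than 3 consecutive M's

No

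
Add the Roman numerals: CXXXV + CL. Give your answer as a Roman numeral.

CXXXV = 135
CL = 150
135 + 150 = 285

CCLXXXV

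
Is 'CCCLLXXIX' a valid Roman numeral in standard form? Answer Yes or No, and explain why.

'CCCLLXXIX': L should not appear more than once

No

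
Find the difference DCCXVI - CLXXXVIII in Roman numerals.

DCCXVI = 716
CLXXXVIII = 188
716 - 188 = 528

DXXVIII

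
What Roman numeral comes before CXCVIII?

CXCVIII = 198; previous is 197

CXCVII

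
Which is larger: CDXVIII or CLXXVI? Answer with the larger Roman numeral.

CDXVIII = 418
CLXXVI = 176
418 is larger

CDXVIII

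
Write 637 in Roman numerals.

Convert 637 to Roman numerals:
  637 contains 1×500 (D)
  137 contains 1×100 (C)
  37 contains 3×10 (XXX)
  7 contains 1×5 (V)
  2 contains 2×1 (II)

DCXXXVII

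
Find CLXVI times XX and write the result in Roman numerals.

CLXVI = 166
XX = 20
166 × 20 = 3320

MMMCCCXX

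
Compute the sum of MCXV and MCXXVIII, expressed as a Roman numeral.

MCXV = 1115
MCXXVIII = 1128
1115 + 1128 = 2243

MMCCXLIII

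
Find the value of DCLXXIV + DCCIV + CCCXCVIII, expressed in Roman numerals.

DCLXXIV = 674, DCCIV = 704, CCCXCVIII = 398
674 + 704 = 1378
1378 + 398 = 1776

MDCCLXXVI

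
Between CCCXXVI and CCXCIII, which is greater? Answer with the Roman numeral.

CCCXXVI = 326
CCXCIII = 293
326 is larger

CCCXXVI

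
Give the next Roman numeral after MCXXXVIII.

MCXXXVIII = 1138; next is 1139

MCXXXIX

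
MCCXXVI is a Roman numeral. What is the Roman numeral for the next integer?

MCCXXVI = 1226, so the next integer is 1226 + 1 = 1227

MCCXXVII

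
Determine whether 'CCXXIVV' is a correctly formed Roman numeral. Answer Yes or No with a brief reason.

'CCXXIVV': V should not appear more than once

No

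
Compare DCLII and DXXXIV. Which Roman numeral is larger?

DCLII = 652
DXXXIV = 534
652 is larger

DCLII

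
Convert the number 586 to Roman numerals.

Convert 586 to Roman numerals:
  586 contains 1×500 (D)
  86 contains 1×50 (L)
  36 contains 3×10 (XXX)
  6 contains 1×5 (V)
  1 contains 1×1 (I)

DLXXXVI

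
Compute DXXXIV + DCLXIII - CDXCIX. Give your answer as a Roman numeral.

DXXXIV = 534, DCLXIII = 663, CDXCIX = 499
534 + 663 = 1197
1197 - 499 = 698

DCXCVIII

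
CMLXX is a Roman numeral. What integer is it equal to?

CMLXX: CM=900, L=50, X=10, X=10
900 + 50 + 10 + 10 = 970

970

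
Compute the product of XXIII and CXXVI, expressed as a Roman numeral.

XXIII = 23
CXXVI = 126
23 × 126 = 2898

MMDCCCXCVIII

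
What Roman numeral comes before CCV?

CCV = 205, so the previous integer is 205 - 1 = 204

CCIV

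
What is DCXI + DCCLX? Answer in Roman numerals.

DCXI = 611
DCCLX = 760
611 + 760 = 1371

MCCCLXXI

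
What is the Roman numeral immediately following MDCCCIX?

MDCCCIX = 1809, so the next integer is 1809 + 1 = 1810

MDCCCX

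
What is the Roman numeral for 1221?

Convert 1221 to Roman numerals:
  1221 contains 1×1000 (M)
  221 contains 2×100 (CC)
  21 contains 2×10 (XX)
  1 contains 1×1 (I)

MCCXXI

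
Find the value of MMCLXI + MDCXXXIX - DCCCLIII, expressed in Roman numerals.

MMCLXI = 2161, MDCXXXIX = 1639, DCCCLIII = 853
2161 + 1639 = 3800
3800 - 853 = 2947

MMCMXLVII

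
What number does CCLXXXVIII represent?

CCLXXXVIII: C=100, C=100, L=50, X=10, X=10, X=10, V=5, I=1, I=1, I=1
100 + 100 + 50 + 10 + 10 + 10 + 5 + 1 + 1 + 1 = 288

288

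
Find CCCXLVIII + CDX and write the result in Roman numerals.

CCCXLVIII = 348
CDX = 410
348 + 410 = 758

DCCLVIII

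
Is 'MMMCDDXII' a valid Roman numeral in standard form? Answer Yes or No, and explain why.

'MMMCDDXII': D should not appear more than once

No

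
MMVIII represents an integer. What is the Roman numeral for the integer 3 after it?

MMVIII = 2008
2008 + 3 = 2011

MMXI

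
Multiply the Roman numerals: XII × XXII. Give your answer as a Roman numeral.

XII = 12
XXII = 22
12 × 22 = 264

CCLXIV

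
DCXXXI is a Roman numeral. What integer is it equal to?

DCXXXI: D=500, C=100, X=10, X=10, X=10, I=1
500 + 100 + 10 + 10 + 10 + 1 = 631

631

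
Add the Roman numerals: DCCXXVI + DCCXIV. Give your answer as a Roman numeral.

DCCXXVI = 726
DCCXIV = 714
726 + 714 = 1440

MCDXL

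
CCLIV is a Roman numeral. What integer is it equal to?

CCLIV: C=100, C=100, L=50, IV=4
100 + 100 + 50 + 4 = 254

254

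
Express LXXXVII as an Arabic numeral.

LXXXVII: L=50, X=10, X=10, X=10, V=5, I=1, I=1
50 + 10 + 10 + 10 + 5 + 1 + 1 = 87

87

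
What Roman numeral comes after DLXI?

DLXI = 561, so the next integer is 561 + 1 = 562

DLXII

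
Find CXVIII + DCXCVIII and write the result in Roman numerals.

CXVIII = 118
DCXCVIII = 698
118 + 698 = 816

DCCCXVI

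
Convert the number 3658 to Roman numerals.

Convert 3658 to Roman numerals:
  3658 contains 3×1000 (MMM)
  658 contains 1×500 (D)
  158 contains 1×100 (C)
  58 contains 1×50 (L)
  8 contains 1×5 (V)
  3 contains 3×1 (III)

MMMDCLVIII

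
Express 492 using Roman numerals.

Convert 492 to Roman numerals:
  492 contains 1×400 (CD)
  92 contains 1×90 (XC)
  2 contains 2×1 (II)

CDXCII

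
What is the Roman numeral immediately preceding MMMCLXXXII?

MMMCLXXXII = 3182, so the previous integer is 3182 - 1 = 3181

MMMCLXXXI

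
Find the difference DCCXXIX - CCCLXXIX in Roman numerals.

DCCXXIX = 729
CCCLXXIX = 379
729 - 379 = 350

CCCL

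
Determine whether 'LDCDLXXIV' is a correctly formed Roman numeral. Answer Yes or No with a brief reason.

'LDCDLXXIV': L should not appear more than once

No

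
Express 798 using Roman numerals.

Convert 798 to Roman numerals:
  798 contains 1×500 (D)
  298 contains 2×100 (CC)
  98 contains 1×90 (XC)
  8 contains 1×5 (V)
  3 contains 3×1 (III)

DCCXCVIII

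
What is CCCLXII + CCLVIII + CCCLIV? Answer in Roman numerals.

CCCLXII = 362, CCLVIII = 258, CCCLIV = 354
362 + 258 = 620
620 + 354 = 974

CMLXXIV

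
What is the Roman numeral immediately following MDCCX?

MDCCX = 1710; next is 1711

MDCCXI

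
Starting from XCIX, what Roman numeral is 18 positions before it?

XCIX = 99
99 - 18 = 81

LXXXI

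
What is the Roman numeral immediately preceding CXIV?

CXIV = 114; previous is 113

CXIII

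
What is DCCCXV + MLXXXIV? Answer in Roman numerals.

DCCCXV = 815
MLXXXIV = 1084
815 + 1084 = 1899

MDCCCXCIX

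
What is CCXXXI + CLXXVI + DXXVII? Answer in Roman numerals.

CCXXXI = 231, CLXXVI = 176, DXXVII = 527
231 + 176 = 407
407 + 527 = 934

CMXXXIV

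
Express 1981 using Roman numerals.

Convert 1981 to Roman numerals:
  1981 contains 1×1000 (M)
  981 contains 1×900 (CM)
  81 contains 1×50 (L)
  31 contains 3×10 (XXX)
  1 contains 1×1 (I)

MCMLXXXI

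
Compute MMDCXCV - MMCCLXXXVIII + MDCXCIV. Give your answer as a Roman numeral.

MMDCXCV = 2695, MMCCLXXXVIII = 2288, MDCXCIV = 1694
2695 - 2288 = 407
407 + 1694 = 2101

MMCI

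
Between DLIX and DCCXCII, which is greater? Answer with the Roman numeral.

DLIX = 559
DCCXCII = 792
792 is larger

DCCXCII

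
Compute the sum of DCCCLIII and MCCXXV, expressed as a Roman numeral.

DCCCLIII = 853
MCCXXV = 1225
853 + 1225 = 2078

MMLXXVIII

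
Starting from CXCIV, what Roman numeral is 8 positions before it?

CXCIV = 194
194 - 8 = 186

CLXXXVI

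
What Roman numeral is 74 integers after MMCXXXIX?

MMCXXXIX = 2139
2139 + 74 = 2213

MMCCXIII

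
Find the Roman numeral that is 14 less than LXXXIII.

LXXXIII = 83
83 - 14 = 69

LXIX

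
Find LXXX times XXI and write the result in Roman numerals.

LXXX = 80
XXI = 21
80 × 21 = 1680

MDCLXXX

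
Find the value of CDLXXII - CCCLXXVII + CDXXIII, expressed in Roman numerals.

CDLXXII = 472, CCCLXXVII = 377, CDXXIII = 423
472 - 377 = 95
95 + 423 = 518

DXVIII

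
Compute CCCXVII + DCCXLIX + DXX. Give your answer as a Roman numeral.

CCCXVII = 317, DCCXLIX = 749, DXX = 520
317 + 749 = 1066
1066 + 520 = 1586

MDLXXXVI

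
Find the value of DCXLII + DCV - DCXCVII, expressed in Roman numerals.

DCXLII = 642, DCV = 605, DCXCVII = 697
642 + 605 = 1247
1247 - 697 = 550

DL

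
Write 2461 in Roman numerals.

Convert 2461 to Roman numerals:
  2461 contains 2×1000 (MM)
  461 contains 1×400 (CD)
  61 contains 1×50 (L)
  11 contains 1×10 (X)
  1 contains 1×1 (I)

MMCDLXI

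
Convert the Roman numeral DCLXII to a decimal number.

DCLXII: D=500, C=100, L=50, X=10, I=1, I=1
500 + 100 + 50 + 10 + 1 + 1 = 662

662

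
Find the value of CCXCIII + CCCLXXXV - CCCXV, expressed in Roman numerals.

CCXCIII = 293, CCCLXXXV = 385, CCCXV = 315
293 + 385 = 678
678 - 315 = 363

CCCLXIII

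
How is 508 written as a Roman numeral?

Convert 508 to Roman numerals:
  508 contains 1×500 (D)
  8 contains 1×5 (V)
  3 contains 3×1 (III)

DVIII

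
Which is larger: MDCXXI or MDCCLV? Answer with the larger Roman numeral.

MDCXXI = 1621
MDCCLV = 1755
1755 is larger

MDCCLV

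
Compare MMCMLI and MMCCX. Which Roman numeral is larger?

MMCMLI = 2951
MMCCX = 2210
2951 is larger

MMCMLI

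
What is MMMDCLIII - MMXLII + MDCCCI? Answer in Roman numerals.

MMMDCLIII = 3653, MMXLII = 2042, MDCCCI = 1801
3653 - 2042 = 1611
1611 + 1801 = 3412

MMMCDXII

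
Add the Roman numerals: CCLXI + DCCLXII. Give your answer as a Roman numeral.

CCLXI = 261
DCCLXII = 762
261 + 762 = 1023

MXXIII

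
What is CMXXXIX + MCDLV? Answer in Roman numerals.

CMXXXIX = 939
MCDLV = 1455
939 + 1455 = 2394

MMCCCXCIV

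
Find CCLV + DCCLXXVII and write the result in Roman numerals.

CCLV = 255
DCCLXXVII = 777
255 + 777 = 1032

MXXXII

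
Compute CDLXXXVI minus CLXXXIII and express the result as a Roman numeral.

CDLXXXVI = 486
CLXXXIII = 183
486 - 183 = 303

CCCIII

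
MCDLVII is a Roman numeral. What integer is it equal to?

MCDLVII: M=1000, CD=400, L=50, V=5, I=1, I=1
1000 + 400 + 50 + 5 + 1 + 1 = 1457

1457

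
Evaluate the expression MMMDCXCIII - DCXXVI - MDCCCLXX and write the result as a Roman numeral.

MMMDCXCIII = 3693, DCXXVI = 626, MDCCCLXX = 1870
3693 - 626 = 3067
3067 - 1870 = 1197

MCXCVII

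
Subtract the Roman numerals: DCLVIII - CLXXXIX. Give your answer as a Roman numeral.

DCLVIII = 658
CLXXXIX = 189
658 - 189 = 469

CDLXIX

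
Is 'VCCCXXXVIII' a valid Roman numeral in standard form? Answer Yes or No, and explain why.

'VCCCXXXVIII': V should not appear more than once

No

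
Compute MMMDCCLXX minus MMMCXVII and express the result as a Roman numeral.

MMMDCCLXX = 3770
MMMCXVII = 3117
3770 - 3117 = 653

DCLIII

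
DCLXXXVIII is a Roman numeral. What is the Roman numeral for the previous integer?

DCLXXXVIII = 688, so the previous integer is 688 - 1 = 687

DCLXXXVII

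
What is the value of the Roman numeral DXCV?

DXCV: D=500, XC=90, V=5
500 + 90 + 5 = 595

595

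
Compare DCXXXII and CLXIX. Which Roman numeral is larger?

DCXXXII = 632
CLXIX = 169
632 is larger

DCXXXII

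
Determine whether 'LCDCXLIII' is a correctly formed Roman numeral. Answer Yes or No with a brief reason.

'LCDCXLIII': L should not appear more than once

No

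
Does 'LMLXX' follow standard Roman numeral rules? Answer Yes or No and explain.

'LMLXX': L should not appear more than once

No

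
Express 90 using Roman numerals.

Convert 90 to Roman numerals:
  90 contains 1×90 (XC)

XC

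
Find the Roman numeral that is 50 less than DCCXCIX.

DCCXCIX = 799
799 - 50 = 749

DCCXLIX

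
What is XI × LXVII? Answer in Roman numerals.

XI = 11
LXVII = 67
11 × 67 = 737

DCCXXXVII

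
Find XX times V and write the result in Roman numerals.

XX = 20
V = 5
20 × 5 = 100

C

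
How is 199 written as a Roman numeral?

Convert 199 to Roman numerals:
  199 contains 1×100 (C)
  99 contains 1×90 (XC)
  9 contains 1×9 (IX)

CXCIX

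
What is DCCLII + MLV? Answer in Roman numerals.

DCCLII = 752
MLV = 1055
752 + 1055 = 1807

MDCCCVII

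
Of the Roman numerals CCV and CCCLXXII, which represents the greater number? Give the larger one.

CCV = 205
CCCLXXII = 372
372 is larger

CCCLXXII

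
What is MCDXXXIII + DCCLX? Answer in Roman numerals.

MCDXXXIII = 1433
DCCLX = 760
1433 + 760 = 2193

MMCXCIII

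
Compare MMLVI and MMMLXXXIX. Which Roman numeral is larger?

MMLVI = 2056
MMMLXXXIX = 3089
3089 is larger

MMMLXXXIX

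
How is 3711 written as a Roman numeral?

Convert 3711 to Roman numerals:
  3711 contains 3×1000 (MMM)
  711 contains 1×500 (D)
  211 contains 2×100 (CC)
  11 contains 1×10 (X)
  1 contains 1×1 (I)

MMMDCCXI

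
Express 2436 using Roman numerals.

Convert 2436 to Roman numerals:
  2436 contains 2×1000 (MM)
  436 contains 1×400 (CD)
  36 contains 3×10 (XXX)
  6 contains 1×5 (V)
  1 contains 1×1 (I)

MMCDXXXVI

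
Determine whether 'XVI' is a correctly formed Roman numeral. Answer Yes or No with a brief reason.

'XVI': Check the rules: uses only the symbols I, V, X, L, C, D, M; no symbol is repeated more than three times in a row; V, L and D each appear at most once; no smaller symbol precedes a larger one (values never increase from left to right). Value: X (10) + V (5) + I (1) = 16. So it is a valid standard Roman numeral.

Yes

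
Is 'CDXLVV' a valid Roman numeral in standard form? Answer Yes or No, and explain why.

'CDXLVV': V should not appear more than once

No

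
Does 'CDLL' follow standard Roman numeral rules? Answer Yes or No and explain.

'CDLL': L should not appear more than once

No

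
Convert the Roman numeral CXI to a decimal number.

CXI: C=100, X=10, I=1
100 + 10 + 1 = 111

111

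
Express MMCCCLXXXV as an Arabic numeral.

MMCCCLXXXV: M=1000, M=1000, C=100, C=100, C=100, L=50, X=10, X=10, X=10, V=5
1000 + 1000 + 100 + 100 + 100 + 50 + 10 + 10 + 10 + 5 = 2385

2385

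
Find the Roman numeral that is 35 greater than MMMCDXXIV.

MMMCDXXIV = 3424
3424 + 35 = 3459

MMMCDLIX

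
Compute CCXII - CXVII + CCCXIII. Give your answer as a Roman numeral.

CCXII = 212, CXVII = 117, CCCXIII = 313
212 - 117 = 95
95 + 313 = 408

CDVIII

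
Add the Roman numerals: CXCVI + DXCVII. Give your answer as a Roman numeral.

CXCVI = 196
DXCVII = 597
196 + 597 = 793

DCCXCIII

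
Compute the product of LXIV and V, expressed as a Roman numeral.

LXIV = 64
V = 5
64 × 5 = 320

CCCXX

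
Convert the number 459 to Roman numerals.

Convert 459 to Roman numerals:
  459 contains 1×400 (CD)
  59 contains 1×50 (L)
  9 contains 1×9 (IX)

CDLIX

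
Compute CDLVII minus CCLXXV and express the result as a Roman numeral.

CDLVII = 457
CCLXXV = 275
457 - 275 = 182

CLXXXII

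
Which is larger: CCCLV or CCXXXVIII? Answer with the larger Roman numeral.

CCCLV = 355
CCXXXVIII = 238
355 is larger

CCCLV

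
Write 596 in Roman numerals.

Convert 596 to Roman numerals:
  596 contains 1×500 (D)
  96 contains 1×90 (XC)
  6 contains 1×5 (V)
  1 contains 1×1 (I)

DXCVI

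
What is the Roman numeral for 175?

Convert 175 to Roman numerals:
  175 contains 1×100 (C)
  75 contains 1×50 (L)
  25 contains 2×10 (XX)
  5 contains 1×5 (V)

CLXXV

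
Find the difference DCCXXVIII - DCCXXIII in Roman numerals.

DCCXXVIII = 728
DCCXXIII = 723
728 - 723 = 5

V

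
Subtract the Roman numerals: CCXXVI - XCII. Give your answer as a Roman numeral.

CCXXVI = 226
XCII = 92
226 - 92 = 134

CXXXIV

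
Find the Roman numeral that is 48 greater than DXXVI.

DXXVI = 526
526 + 48 = 574

DLXXIV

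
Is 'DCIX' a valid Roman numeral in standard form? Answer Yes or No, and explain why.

'DCIX': Check the rules: uses only the symbols I, V, X, L, C, D, M; no symbol is repeated more than three times in a row; V, L and D each appear at most once; the only place a smaller symbol precedes a larger one is the allowed subtractive pair IX, the symbol right after such a pair (if any) is smaller than the pair's first symbol, and otherwise the values never increase from left to right. Value: D (500) + C (100) + IX (9) = 609. So it is a valid standard Roman numeral.

Yes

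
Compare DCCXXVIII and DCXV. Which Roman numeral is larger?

DCCXXVIII = 728
DCXV = 615
728 is larger

DCCXXVIII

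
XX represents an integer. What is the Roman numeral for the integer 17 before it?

XX = 20
20 - 17 = 3

III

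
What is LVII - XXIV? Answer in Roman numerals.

LVII = 57
XXIV = 24
57 - 24 = 33

XXXIII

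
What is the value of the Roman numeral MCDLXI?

MCDLXI: M=1000, CD=400, L=50, X=10, I=1
1000 + 400 + 50 + 10 + 1 = 1461

1461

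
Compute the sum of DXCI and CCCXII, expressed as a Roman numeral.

DXCI = 591
CCCXII = 312
591 + 312 = 903

CMIII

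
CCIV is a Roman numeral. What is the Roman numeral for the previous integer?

CCIV = 204, so the previous integer is 204 - 1 = 203

CCIII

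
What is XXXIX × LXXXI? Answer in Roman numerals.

XXXIX = 39
LXXXI = 81
39 × 81 = 3159

MMMCLIX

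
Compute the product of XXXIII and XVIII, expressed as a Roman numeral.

XXXIII = 33
XVIII = 18
33 × 18 = 594

DXCIV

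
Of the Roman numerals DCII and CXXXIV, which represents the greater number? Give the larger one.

DCII = 602
CXXXIV = 134
602 is larger

DCII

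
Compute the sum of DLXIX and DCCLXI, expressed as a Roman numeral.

DLXIX = 569
DCCLXI = 761
569 + 761 = 1330

MCCCXXX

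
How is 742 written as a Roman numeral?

Convert 742 to Roman numerals:
  742 contains 1×500 (D)
  242 contains 2×100 (CC)
  42 contains 1×40 (XL)
  2 contains 2×1 (II)

DCCXLII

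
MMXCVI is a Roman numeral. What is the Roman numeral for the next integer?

MMXCVI = 2096, so the next integer is 2096 + 1 = 2097

MMXCVII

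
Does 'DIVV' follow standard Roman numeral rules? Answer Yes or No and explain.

'DIVV': V should not appear more than once

No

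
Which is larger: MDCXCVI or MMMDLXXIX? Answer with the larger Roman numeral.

MDCXCVI = 1696
MMMDLXXIX = 3579
3579 is larger

MMMDLXXIX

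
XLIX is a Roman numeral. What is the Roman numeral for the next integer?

XLIX = 49; next is 50

L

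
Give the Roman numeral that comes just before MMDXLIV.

MMDXLIV = 2544, so the previous integer is 2544 - 1 = 2543

MMDXLIII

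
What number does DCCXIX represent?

DCCXIX: D=500, C=100, C=100, X=10, IX=9
500 + 100 + 100 + 10 + 9 = 719

719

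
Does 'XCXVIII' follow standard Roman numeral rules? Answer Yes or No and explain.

'XCXVIII': X cannot come right after the subtractive pair XC: once X is subtracted in XC, the next symbol must be smaller than X

No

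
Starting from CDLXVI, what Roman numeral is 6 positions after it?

CDLXVI = 466
466 + 6 = 472

CDLXXII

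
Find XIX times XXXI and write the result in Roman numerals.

XIX = 19
XXXI = 31
19 × 31 = 589

DLXXXIX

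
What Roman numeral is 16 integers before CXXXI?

CXXXI = 131
131 - 16 = 115

CXV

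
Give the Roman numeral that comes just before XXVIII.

XXVIII = 28, so the previous integer is 28 - 1 = 27

XXVII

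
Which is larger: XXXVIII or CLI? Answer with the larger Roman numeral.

XXXVIII = 38
CLI = 151
151 is larger

CLI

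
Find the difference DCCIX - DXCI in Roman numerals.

DCCIX = 709
DXCI = 591
709 - 591 = 118

CXVIII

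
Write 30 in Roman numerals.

Convert 30 to Roman numerals:
  30 contains 3×10 (XXX)

XXX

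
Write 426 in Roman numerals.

Convert 426 to Roman numerals:
  426 contains 1×400 (CD)
  26 contains 2×10 (XX)
  6 contains 1×5 (V)
  1 contains 1×1 (I)

CDXXVI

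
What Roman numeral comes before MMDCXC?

MMDCXC = 2690, so the previous integer is 2690 - 1 = 2689

MMDCLXXXIX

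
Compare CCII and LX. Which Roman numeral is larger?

CCII = 202
LX = 60
202 is larger

CCII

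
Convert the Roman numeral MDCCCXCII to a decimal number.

MDCCCXCII: M=1000, D=500, C=100, C=100, C=100, XC=90, I=1, I=1
1000 + 500 + 100 + 100 + 100 + 90 + 1 + 1 = 1892

1892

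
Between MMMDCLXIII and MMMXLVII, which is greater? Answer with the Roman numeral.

MMMDCLXIII = 3663
MMMXLVII = 3047
3663 is larger

MMMDCLXIII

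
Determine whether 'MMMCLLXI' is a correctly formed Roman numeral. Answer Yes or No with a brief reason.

'MMMCLLXI': L should not appear more than once

No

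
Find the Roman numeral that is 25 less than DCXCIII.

DCXCIII = 693
693 - 25 = 668

DCLXVIII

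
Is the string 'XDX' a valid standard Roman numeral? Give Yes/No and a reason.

'XDX': Invalid subtractive combination: XD

No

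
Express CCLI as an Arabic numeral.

CCLI: C=100, C=100, L=50, I=1
100 + 100 + 50 + 1 = 251

251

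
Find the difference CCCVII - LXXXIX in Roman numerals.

CCCVII = 307
LXXXIX = 89
307 - 89 = 218

CCXVIII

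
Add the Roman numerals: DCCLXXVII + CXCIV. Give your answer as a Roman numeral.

DCCLXXVII = 777
CXCIV = 194
777 + 194 = 971

CMLXXI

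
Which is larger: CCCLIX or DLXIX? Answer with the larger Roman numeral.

CCCLIX = 359
DLXIX = 569
569 is larger

DLXIX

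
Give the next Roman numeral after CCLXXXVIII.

CCLXXXVIII = 288, so the next integer is 288 + 1 = 289

CCLXXXIX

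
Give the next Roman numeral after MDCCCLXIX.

MDCCCLXIX = 1869, so the next integer is 1869 + 1 = 1870

MDCCCLXX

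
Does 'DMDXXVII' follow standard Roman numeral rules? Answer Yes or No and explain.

'DMDXXVII': D should not appear more than once

No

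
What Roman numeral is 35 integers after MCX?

MCX = 1110
1110 + 35 = 1145

MCXLV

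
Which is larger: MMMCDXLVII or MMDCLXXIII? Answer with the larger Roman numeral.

MMMCDXLVII = 3447
MMDCLXXIII = 2673
3447 is larger

MMMCDXLVII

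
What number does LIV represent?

LIV: L=50, IV=4
50 + 4 = 54

54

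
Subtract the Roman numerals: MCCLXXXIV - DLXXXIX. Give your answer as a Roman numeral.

MCCLXXXIV = 1284
DLXXXIX = 589
1284 - 589 = 695

DCXCV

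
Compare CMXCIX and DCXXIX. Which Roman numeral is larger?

CMXCIX = 999
DCXXIX = 629
999 is larger

CMXCIX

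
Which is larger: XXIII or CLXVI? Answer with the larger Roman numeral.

XXIII = 23
CLXVI = 166
166 is larger

CLXVI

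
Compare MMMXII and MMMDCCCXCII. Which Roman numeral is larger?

MMMXII = 3012
MMMDCCCXCII = 3892
3892 is larger

MMMDCCCXCII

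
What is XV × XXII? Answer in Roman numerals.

XV = 15
XXII = 22
15 × 22 = 330

CCCXXX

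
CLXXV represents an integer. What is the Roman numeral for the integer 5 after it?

CLXXV = 175
175 + 5 = 180

CLXXX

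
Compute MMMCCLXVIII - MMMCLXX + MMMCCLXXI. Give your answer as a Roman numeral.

MMMCCLXVIII = 3268, MMMCLXX = 3170, MMMCCLXXI = 3271
3268 - 3170 = 98
98 + 3271 = 3369

MMMCCCLXIX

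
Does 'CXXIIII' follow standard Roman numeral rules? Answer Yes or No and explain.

'CXXIIII': More than 3 consecutive I's

No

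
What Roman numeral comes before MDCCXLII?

MDCCXLII = 1742; previous is 1741

MDCCXLI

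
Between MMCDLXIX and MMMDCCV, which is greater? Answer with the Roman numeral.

MMCDLXIX = 2469
MMMDCCV = 3705
3705 is larger

MMMDCCV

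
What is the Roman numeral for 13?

Convert 13 to Roman numerals:
  13 contains 1×10 (X)
  3 contains 3×1 (III)

XIII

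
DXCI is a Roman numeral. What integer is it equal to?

DXCI: D=500, XC=90, I=1
500 + 90 + 1 = 591

591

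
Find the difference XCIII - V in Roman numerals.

XCIII = 93
V = 5
93 - 5 = 88

LXXXVIII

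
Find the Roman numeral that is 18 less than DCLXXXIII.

DCLXXXIII = 683
683 - 18 = 665

DCLXV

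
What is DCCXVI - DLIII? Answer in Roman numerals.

DCCXVI = 716
DLIII = 553
716 - 553 = 163

CLXIII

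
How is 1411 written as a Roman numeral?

Convert 1411 to Roman numerals:
  1411 contains 1×1000 (M)
  411 contains 1×400 (CD)
  11 contains 1×10 (X)
  1 contains 1×1 (I)

MCDXI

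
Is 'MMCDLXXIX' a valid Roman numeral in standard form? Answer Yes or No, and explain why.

'MMCDLXXIX': Check the rules: uses only the symbols I, V, X, L, C, D, M; no symbol is repeated more than three times in a row; V, L and D each appear at most once; the only places a smaller symbol precedes a larger one are the allowed subtractive pairs CD, IX, the symbol right after such a pair (if any) is smaller than the pair's first symbol, and otherwise the values never increase from left to right. Value: M (1000) + M (1000) + CD (400) + L (50) + X (10) + X (10) + IX (9) = 2479. So it is a valid standard Roman numeral.

Yes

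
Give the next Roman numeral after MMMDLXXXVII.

MMMDLXXXVII = 3587, so the next integer is 3587 + 1 = 3588

MMMDLXXXVIII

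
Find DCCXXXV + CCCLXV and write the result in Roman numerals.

DCCXXXV = 735
CCCLXV = 365
735 + 365 = 1100

MC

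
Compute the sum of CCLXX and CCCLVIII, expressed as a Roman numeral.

CCLXX = 270
CCCLVIII = 358
270 + 358 = 628

DCXXVIII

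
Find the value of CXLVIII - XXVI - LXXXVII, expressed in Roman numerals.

CXLVIII = 148, XXVI = 26, LXXXVII = 87
148 - 26 = 122
122 - 87 = 35

XXXV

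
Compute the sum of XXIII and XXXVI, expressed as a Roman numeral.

XXIII = 23
XXXVI = 36
23 + 36 = 59

LIX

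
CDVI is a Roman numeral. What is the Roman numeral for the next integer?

CDVI = 406; next is 407

CDVII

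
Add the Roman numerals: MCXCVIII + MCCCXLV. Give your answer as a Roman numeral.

MCXCVIII = 1198
MCCCXLV = 1345
1198 + 1345 = 2543

MMDXLIII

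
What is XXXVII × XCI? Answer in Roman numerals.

XXXVII = 37
XCI = 91
37 × 91 = 3367

MMMCCCLXVII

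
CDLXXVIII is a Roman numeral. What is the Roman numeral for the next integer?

CDLXXVIII = 478, so the next integer is 478 + 1 = 479

CDLXXIX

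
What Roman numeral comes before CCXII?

CCXII = 212; previous is 211

CCXI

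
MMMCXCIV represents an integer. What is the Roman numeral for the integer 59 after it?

MMMCXCIV = 3194
3194 + 59 = 3253

MMMCCLIII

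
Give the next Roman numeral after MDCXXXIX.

MDCXXXIX = 1639; next is 1640

MDCXL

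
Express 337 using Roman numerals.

Convert 337 to Roman numerals:
  337 contains 3×100 (CCC)
  37 contains 3×10 (XXX)
  7 contains 1×5 (V)
  2 contains 2×1 (II)

CCCXXXVII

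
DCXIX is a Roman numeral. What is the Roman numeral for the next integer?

DCXIX = 619; next is 620

DCXX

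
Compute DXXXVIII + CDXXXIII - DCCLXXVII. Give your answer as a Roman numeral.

DXXXVIII = 538, CDXXXIII = 433, DCCLXXVII = 777
538 + 433 = 971
971 - 777 = 194

CXCIV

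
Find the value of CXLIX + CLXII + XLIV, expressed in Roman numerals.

CXLIX = 149, CLXII = 162, XLIV = 44
149 + 162 = 311
311 + 44 = 355

CCCLV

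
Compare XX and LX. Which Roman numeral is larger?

XX = 20
LX = 60
60 is larger

LX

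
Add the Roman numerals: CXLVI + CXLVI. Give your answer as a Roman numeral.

CXLVI = 146
CXLVI = 146
146 + 146 = 292

CCXCII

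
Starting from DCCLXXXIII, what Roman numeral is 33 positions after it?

DCCLXXXIII = 783
783 + 33 = 816

DCCCXVI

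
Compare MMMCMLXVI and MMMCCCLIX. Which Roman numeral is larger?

MMMCMLXVI = 3966
MMMCCCLIX = 3359
3966 is larger

MMMCMLXVI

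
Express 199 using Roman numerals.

Convert 199 to Roman numerals:
  199 contains 1×100 (C)
  99 contains 1×90 (XC)
  9 contains 1×9 (IX)

CXCIX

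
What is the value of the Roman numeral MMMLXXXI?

MMMLXXXI: M=1000, M=1000, M=1000, L=50, X=10, X=10, X=10, I=1
1000 + 1000 + 1000 + 50 + 10 + 10 + 10 + 1 = 3081

3081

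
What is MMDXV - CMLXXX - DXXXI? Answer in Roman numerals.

MMDXV = 2515, CMLXXX = 980, DXXXI = 531
2515 - 980 = 1535
1535 - 531 = 1004

MIV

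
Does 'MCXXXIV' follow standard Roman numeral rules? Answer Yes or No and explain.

'MCXXXIV': Check the rules: uses only the symbols I, V, X, L, C, D, M; no symbol is repeated more than three times in a row; V, L and D each appear at most once; the only place a smaller symbol precedes a larger one is the allowed subtractive pair IV, the symbol right after such a pair (if any) is smaller than the pair's first symbol, and otherwise the values never increase from left to right. Value: M (1000) + C (100) + X (10) + X (10) + X (10) + IV (4) = 1134. So it is a valid standard Roman numeral.

Yes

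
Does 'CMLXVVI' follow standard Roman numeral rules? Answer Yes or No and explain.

'CMLXVVI': V should not appear more than once

No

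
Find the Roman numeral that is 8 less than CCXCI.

CCXCI = 291
291 - 8 = 283

CCLXXXIII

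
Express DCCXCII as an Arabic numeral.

DCCXCII: D=500, C=100, C=100, XC=90, I=1, I=1
500 + 100 + 100 + 90 + 1 + 1 = 792

792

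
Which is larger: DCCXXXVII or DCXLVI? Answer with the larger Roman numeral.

DCCXXXVII = 737
DCXLVI = 646
737 is larger

DCCXXXVII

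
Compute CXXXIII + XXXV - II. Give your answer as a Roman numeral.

CXXXIII = 133, XXXV = 35, II = 2
133 + 35 = 168
168 - 2 = 166

CLXVI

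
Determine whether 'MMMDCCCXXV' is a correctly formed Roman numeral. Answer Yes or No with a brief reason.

'MMMDCCCXXV': Check the rules: uses only the symbols I, V, X, L, C, D, M; no symbol is repeated more than three times in a row; V, L and D each appear at most once; no smaller symbol precedes a larger one (values never increase from left to right). Value: M (1000) + M (1000) + M (1000) + D (500) + C (100) + C (100) + C (100) + X (10) + X (10) + V (5) = 3825. So it is a valid standard Roman numeral.

Yes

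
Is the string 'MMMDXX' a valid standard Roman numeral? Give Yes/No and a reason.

'MMMDXX': Check the rules: uses only the symbols I, V, X, L, C, D, M; no symbol is repeated more than three times in a row; V, L and D each appear at most once; no smaller symbol precedes a larger one (values never increase from left to right). Value: M (1000) + M (1000) + M (1000) + D (500) + X (10) + X (10) = 3520. So it is a valid standard Roman numeral.

Yes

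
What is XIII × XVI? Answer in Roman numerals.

XIII = 13
XVI = 16
13 × 16 = 208

CCVIII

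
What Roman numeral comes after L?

L = 50; next is 51

LI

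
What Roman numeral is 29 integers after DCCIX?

DCCIX = 709
709 + 29 = 738

DCCXXXVIII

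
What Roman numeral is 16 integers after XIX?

XIX = 19
19 + 16 = 35

XXXV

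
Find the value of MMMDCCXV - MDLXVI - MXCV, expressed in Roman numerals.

MMMDCCXV = 3715, MDLXVI = 1566, MXCV = 1095
3715 - 1566 = 2149
2149 - 1095 = 1054

MLIV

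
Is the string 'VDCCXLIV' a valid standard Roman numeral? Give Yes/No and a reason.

'VDCCXLIV': V should not appear more than once

No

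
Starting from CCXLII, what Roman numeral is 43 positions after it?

CCXLII = 242
242 + 43 = 285

CCLXXXV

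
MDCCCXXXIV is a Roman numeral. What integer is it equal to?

MDCCCXXXIV: M=1000, D=500, C=100, C=100, C=100, X=10, X=10, X=10, IV=4
1000 + 500 + 100 + 100 + 100 + 10 + 10 + 10 + 4 = 1834

1834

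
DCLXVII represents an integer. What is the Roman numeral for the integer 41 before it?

DCLXVII = 667
667 - 41 = 626

DCXXVI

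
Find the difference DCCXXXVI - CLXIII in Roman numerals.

DCCXXXVI = 736
CLXIII = 163
736 - 163 = 573

DLXXIII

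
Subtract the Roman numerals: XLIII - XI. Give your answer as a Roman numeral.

XLIII = 43
XI = 11
43 - 11 = 32

XXXII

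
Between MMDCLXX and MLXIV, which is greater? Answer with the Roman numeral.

MMDCLXX = 2670
MLXIV = 1064
2670 is larger

MMDCLXX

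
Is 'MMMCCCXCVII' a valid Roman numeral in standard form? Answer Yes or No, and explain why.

'MMMCCCXCVII': Check the rules: uses only the symbols I, V, X, L, C, D, M; no symbol is repeated more than three times in a row; V, L and D each appear at most once; the only place a smaller symbol precedes a larger one is the allowed subtractive pair XC, the symbol right after such a pair (if any) is smaller than the pair's first symbol, and otherwise the values never increase from left to right. Value: M (1000) + M (1000) + M (1000) + C (100) + C (100) + C (100) + XC (90) + V (5) + I (1) + I (1) = 3397. So it is a valid standard Roman numeral.

Yes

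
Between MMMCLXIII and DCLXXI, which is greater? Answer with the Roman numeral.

MMMCLXIII = 3163
DCLXXI = 671
3163 is larger

MMMCLXIII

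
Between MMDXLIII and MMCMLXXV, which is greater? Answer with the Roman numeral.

MMDXLIII = 2543
MMCMLXXV = 2975
2975 is larger

MMCMLXXV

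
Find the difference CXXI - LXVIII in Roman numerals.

CXXI = 121
LXVIII = 68
121 - 68 = 53

LIII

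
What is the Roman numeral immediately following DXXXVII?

DXXXVII = 537; next is 538

DXXXVIII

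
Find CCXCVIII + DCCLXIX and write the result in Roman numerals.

CCXCVIII = 298
DCCLXIX = 769
298 + 769 = 1067

MLXVII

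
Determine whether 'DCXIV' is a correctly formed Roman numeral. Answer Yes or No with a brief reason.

'DCXIV': Check the rules: uses only the symbols I, V, X, L, C, D, M; no symbol is repeated more than three times in a row; V, L and D each appear at most once; the only place a smaller symbol precedes a larger one is the allowed subtractive pair IV, the symbol right after such a pair (if any) is smaller than the pair's first symbol, and otherwise the values never increase from left to right. Value: D (500) + C (100) + X (10) + IV (4) = 614. So it is a valid standard Roman numeral.

Yes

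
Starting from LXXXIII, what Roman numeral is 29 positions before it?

LXXXIII = 83
83 - 29 = 54

LIV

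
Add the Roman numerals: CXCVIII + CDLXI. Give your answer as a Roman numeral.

CXCVIII = 198
CDLXI = 461
198 + 461 = 659

DCLIX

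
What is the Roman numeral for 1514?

Convert 1514 to Roman numerals:
  1514 contains 1×1000 (M)
  514 contains 1×500 (D)
  14 contains 1×10 (X)
  4 contains 1×4 (IV)

MDXIV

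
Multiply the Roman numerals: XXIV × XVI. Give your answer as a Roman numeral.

XXIV = 24
XVI = 16
24 × 16 = 384

CCCLXXXIV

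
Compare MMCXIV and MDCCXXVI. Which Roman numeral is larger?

MMCXIV = 2114
MDCCXXVI = 1726
2114 is larger

MMCXIV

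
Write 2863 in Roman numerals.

Convert 2863 to Roman numerals:
  2863 contains 2×1000 (MM)
  863 contains 1×500 (D)
  363 contains 3×100 (CCC)
  63 contains 1×50 (L)
  13 contains 1×10 (X)
  3 contains 3×1 (III)

MMDCCCLXIII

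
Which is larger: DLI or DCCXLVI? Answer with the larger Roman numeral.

DLI = 551
DCCXLVI = 746
746 is larger

DCCXLVI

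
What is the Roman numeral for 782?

Convert 782 to Roman numerals:
  782 contains 1×500 (D)
  282 contains 2×100 (CC)
  82 contains 1×50 (L)
  32 contains 3×10 (XXX)
  2 contains 2×1 (II)

DCCLXXXII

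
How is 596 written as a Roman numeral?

Convert 596 to Roman numerals:
  596 contains 1×500 (D)
  96 contains 1×90 (XC)
  6 contains 1×5 (V)
  1 contains 1×1 (I)

DXCVI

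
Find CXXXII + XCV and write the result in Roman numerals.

CXXXII = 132
XCV = 95
132 + 95 = 227

CCXXVII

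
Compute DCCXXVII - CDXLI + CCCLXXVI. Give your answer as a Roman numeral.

DCCXXVII = 727, CDXLI = 441, CCCLXXVI = 376
727 - 441 = 286
286 + 376 = 662

DCLXII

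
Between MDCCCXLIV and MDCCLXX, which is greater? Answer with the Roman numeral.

MDCCCXLIV = 1844
MDCCLXX = 1770
1844 is larger

MDCCCXLIV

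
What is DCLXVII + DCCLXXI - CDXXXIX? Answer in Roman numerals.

DCLXVII = 667, DCCLXXI = 771, CDXXXIX = 439
667 + 771 = 1438
1438 - 439 = 999

CMXCIX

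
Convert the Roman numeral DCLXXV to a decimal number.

DCLXXV: D=500, C=100, L=50, X=10, X=10, V=5
500 + 100 + 50 + 10 + 10 + 5 = 675

675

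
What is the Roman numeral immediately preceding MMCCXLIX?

MMCCXLIX = 2249; previous is 2248

MMCCXLVIII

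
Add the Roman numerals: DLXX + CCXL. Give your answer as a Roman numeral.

DLXX = 570
CCXL = 240
570 + 240 = 810

DCCCX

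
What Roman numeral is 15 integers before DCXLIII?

DCXLIII = 643
643 - 15 = 628

DCXXVIII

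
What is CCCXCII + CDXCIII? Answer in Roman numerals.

CCCXCII = 392
CDXCIII = 493
392 + 493 = 885

DCCCLXXXV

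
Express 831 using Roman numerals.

Convert 831 to Roman numerals:
  831 contains 1×500 (D)
  331 contains 3×100 (CCC)
  31 contains 3×10 (XXX)
  1 contains 1×1 (I)

DCCCXXXI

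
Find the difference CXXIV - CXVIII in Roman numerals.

CXXIV = 124
CXVIII = 118
124 - 118 = 6

VI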